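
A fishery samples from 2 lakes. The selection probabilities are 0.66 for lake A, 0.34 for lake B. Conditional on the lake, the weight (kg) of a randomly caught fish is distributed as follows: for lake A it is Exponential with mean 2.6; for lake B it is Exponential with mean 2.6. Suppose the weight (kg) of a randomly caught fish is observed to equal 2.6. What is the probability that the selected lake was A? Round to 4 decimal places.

Likelihoods f(2.6 | ·): A: 0.141492; B: 0.141492.
Posterior ∝ prior × likelihood. Numerator for A: 0.66·0.141492 = 0.0933848.
Normalizing constant: 0.66·0.141492 + 0.34·0.141492 = 0.141492.
P(A | observation) = 0.0933848 / 0.141492 = 0.66.

0.6600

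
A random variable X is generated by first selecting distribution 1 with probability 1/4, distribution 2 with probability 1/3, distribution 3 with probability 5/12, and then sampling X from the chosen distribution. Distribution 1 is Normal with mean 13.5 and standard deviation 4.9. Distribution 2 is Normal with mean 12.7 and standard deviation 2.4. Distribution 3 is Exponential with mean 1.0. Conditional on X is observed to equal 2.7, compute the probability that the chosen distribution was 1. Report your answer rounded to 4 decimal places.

0.0602

Likelihoods f(2.7 | ·): 1: 0.00717493; 2: 2.82346e-05; 3: 0.0672055.
Posterior ∝ prior × likelihood. Numerator for 1: 0.25·0.00717493 = 0.00179373.
Normalizing constant: 0.25·0.00717493 + 0.333333·2.82346e-05 + 0.416667·0.0672055 = 0.0298054.
P(1 | observation) = 0.00179373 / 0.0298054 = 0.0601814.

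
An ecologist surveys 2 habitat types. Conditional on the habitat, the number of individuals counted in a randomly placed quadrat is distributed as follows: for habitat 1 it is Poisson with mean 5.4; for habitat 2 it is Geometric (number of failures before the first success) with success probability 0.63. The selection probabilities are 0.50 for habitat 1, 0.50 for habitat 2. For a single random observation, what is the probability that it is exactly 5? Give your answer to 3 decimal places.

0.089

Conditional on each habitat, P(X = 5): 1: 0.172821; 2: 0.00436867.
By total probability, P(X = 5) = 0.5·0.172821 + 0.5·0.00436867 = 0.088595.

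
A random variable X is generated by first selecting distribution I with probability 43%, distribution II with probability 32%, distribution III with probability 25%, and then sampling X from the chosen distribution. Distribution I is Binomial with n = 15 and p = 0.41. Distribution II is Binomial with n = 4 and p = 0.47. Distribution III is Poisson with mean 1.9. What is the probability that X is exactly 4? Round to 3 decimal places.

0.086

Conditional on each component, P(X = 4): I: 0.116316; II: 0.0487968; III: 0.0812164.
By total probability, P(X = 4) = 0.43·0.116316 + 0.32·0.0487968 + 0.25·0.0812164 = 0.085935.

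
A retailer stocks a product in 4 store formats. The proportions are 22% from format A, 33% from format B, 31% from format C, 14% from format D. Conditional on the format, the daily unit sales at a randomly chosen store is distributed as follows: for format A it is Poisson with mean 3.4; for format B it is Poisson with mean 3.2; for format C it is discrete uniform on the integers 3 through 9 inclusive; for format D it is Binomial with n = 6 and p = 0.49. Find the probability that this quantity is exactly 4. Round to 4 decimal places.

Conditional on each format, P(X = 4): A: 0.185825; B: 0.178093; C: 0.142857; D: 0.224914.
By total probability, P(X = 4) = 0.22·0.185825 + 0.33·0.178093 + 0.31·0.142857 + 0.14·0.224914 = 0.175426.

0.1754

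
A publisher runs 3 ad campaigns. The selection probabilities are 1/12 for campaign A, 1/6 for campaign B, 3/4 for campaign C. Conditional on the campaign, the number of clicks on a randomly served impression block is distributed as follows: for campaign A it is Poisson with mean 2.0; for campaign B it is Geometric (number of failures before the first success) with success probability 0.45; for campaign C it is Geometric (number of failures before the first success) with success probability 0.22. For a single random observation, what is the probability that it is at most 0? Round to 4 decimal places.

0.2513

Conditional on each campaign, P(X ≤ 0): A: 0.135335; B: 0.45; C: 0.22.
By total probability, P(X ≤ 0) = 0.0833333·0.135335 + 0.166667·0.45 + 0.75·0.22 = 0.251278.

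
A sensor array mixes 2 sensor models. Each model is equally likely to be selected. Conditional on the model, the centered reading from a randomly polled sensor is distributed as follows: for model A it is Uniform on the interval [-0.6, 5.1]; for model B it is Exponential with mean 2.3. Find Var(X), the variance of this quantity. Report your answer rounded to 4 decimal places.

3.9994

Per component, A: μ=2.25, E[X²]=7.77; B: μ=2.3, E[X²]=10.58.
E[X] = 0.5·2.25 + 0.5·2.3 = 2.275.
E[X²] = 0.5·7.77 + 0.5·10.58 = 9.175.
Var(X) = E[X²] − (E[X])² = 9.175 − 5.17562 = 3.99937.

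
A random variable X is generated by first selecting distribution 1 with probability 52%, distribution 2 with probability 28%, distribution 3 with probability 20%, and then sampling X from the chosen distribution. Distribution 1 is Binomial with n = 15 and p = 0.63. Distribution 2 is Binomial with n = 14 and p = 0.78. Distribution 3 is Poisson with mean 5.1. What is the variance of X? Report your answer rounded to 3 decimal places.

7.690

Per component, 1: μ=9.45, E[X²]=92.799; 2: μ=10.92, E[X²]=121.649; 3: μ=5.1, E[X²]=31.11.
E[X] = 0.52·9.45 + 0.28·10.92 + 0.2·5.1 = 8.9916.
E[X²] = 0.52·92.799 + 0.28·121.649 + 0.2·31.11 = 88.5391.
Var(X) = E[X²] − (E[X])² = 88.5391 − 80.8489 = 7.69027.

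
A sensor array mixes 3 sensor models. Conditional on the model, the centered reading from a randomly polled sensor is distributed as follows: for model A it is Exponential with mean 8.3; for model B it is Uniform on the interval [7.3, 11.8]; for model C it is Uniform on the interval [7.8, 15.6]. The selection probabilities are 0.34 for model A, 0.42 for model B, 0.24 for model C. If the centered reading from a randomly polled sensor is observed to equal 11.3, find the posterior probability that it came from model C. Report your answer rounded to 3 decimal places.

0.229

Likelihoods f(11.3 | ·): A: 0.0308783; B: 0.222222; C: 0.128205.
Posterior ∝ prior × likelihood. Numerator for C: 0.24·0.128205 = 0.0307692.
Normalizing constant: 0.34·0.0308783 + 0.42·0.222222 + 0.24·0.128205 = 0.134601.
P(C | observation) = 0.0307692 / 0.134601 = 0.228596.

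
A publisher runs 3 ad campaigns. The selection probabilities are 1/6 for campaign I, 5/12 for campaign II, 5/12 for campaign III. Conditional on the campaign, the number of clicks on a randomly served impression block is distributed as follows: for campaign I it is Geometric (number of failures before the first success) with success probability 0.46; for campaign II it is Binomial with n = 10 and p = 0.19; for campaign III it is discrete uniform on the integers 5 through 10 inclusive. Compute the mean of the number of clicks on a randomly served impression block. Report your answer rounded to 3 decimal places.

4.112

Component means — I: 1.17391; II: 1.9; III: 7.5.
E[X] = 0.166667·1.17391 + 0.416667·1.9 + 0.416667·7.5 = 4.11232.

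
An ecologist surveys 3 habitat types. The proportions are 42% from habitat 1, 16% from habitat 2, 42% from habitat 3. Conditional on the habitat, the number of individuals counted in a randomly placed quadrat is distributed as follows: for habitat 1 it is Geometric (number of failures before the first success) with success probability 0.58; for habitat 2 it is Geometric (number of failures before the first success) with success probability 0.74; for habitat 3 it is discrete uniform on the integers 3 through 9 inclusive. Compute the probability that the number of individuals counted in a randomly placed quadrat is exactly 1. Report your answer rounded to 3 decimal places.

0.133

Conditional on each habitat, P(X = 1): 1: 0.2436; 2: 0.1924; 3: 0.
By total probability, P(X = 1) = 0.42·0.2436 + 0.16·0.1924 + 0.42·0 = 0.133096.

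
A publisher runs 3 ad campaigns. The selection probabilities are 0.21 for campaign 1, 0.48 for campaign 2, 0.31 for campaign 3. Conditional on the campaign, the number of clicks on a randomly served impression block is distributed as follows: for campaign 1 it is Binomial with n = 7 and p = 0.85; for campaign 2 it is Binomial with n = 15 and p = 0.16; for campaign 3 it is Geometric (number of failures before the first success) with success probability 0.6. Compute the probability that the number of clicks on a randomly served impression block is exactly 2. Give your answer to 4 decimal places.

0.1638

Conditional on each campaign, P(X = 2): 1: 0.00115216; 2: 0.278651; 3: 0.096.
By total probability, P(X = 2) = 0.21·0.00115216 + 0.48·0.278651 + 0.31·0.096 = 0.163754.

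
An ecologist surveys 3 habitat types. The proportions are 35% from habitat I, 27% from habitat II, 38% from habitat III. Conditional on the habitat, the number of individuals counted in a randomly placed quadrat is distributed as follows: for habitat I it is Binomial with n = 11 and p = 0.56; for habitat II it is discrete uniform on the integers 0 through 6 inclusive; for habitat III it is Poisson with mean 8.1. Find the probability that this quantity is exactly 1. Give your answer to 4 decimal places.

0.0401

Conditional on each habitat, P(X = 1): I: 0.00167536; II: 0.142857; III: 0.00245867.
By total probability, P(X = 1) = 0.35·0.00167536 + 0.27·0.142857 + 0.38·0.00245867 = 0.0400921.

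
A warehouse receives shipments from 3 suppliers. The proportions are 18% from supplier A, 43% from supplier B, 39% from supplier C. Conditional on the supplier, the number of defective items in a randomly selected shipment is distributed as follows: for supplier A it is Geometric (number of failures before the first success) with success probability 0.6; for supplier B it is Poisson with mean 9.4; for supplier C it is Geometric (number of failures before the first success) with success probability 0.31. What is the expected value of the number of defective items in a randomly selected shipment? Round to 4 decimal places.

5.0301

Component means — A: 0.666667; B: 9.4; C: 2.22581.
E[X] = 0.18·0.666667 + 0.43·9.4 + 0.39·2.22581 = 5.03006.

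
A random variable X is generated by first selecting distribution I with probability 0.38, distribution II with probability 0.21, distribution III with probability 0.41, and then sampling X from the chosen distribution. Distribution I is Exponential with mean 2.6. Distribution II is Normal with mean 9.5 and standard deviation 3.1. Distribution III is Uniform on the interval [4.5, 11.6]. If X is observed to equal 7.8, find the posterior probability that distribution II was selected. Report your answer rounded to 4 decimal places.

0.2634

Likelihoods f(7.8 | ·): I: 0.0191489; II: 0.110725; III: 0.140845.
Posterior ∝ prior × likelihood. Numerator for II: 0.21·0.110725 = 0.0232523.
Normalizing constant: 0.38·0.0191489 + 0.21·0.110725 + 0.41·0.140845 = 0.0882753.
P(II | observation) = 0.0232523 / 0.0882753 = 0.263406.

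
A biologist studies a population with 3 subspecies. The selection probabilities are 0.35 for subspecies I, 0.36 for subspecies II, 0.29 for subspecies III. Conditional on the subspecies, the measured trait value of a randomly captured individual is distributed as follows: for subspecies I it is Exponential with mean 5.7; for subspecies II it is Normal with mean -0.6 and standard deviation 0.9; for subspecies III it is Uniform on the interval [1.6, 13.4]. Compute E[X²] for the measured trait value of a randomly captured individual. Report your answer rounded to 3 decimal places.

For each component E[X²] = Var + (mean)², giving I: 64.98; II: 1.17; III: 67.8533.
Overall E[X²] = 0.35·64.98 + 0.36·1.17 + 0.29·67.8533 = 42.8417.

42.842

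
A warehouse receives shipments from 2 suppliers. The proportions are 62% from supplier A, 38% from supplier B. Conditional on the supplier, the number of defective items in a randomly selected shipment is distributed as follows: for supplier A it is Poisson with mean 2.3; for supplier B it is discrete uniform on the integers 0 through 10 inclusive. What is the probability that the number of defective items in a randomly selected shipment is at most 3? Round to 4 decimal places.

Conditional on each supplier, P(X ≤ 3): A: 0.799347; B: 0.363636.
By total probability, P(X ≤ 3) = 0.62·0.799347 + 0.38·0.363636 = 0.633777.

0.6338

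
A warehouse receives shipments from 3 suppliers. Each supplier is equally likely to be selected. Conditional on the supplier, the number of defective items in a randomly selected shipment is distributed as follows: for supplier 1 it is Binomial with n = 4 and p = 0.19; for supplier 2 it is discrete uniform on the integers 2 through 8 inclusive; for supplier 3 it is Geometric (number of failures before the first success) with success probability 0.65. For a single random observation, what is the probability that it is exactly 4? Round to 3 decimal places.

Conditional on each supplier, P(X = 4): 1: 0.00130321; 2: 0.142857; 3: 0.00975406.
By total probability, P(X = 4) = 0.333333·0.00130321 + 0.333333·0.142857 + 0.333333·0.00975406 = 0.0513048.

0.051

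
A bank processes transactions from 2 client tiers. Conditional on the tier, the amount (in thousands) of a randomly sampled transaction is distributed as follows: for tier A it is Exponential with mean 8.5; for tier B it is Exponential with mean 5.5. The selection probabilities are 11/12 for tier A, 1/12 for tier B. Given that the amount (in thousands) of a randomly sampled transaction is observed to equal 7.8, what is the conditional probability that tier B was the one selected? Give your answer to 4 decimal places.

0.0785

Likelihoods f(7.8 | ·): A: 0.046995; B: 0.044028.
Posterior ∝ prior × likelihood. Numerator for B: 0.0833333·0.044028 = 0.003669.
Normalizing constant: 0.916667·0.046995 + 0.0833333·0.044028 = 0.0467478.
P(B | observation) = 0.003669 / 0.0467478 = 0.078485.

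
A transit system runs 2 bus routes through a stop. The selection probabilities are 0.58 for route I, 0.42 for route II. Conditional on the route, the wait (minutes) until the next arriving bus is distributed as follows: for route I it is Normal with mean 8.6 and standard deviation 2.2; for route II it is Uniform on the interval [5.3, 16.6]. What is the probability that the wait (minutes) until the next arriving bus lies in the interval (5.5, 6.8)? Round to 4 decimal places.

Conditional on each route, P(5.5 < X < 6.8): I: 0.127223; II: 0.115044.
By total probability, P(5.5 < X < 6.8) = 0.58·0.127223 + 0.42·0.115044 = 0.122108.

0.1221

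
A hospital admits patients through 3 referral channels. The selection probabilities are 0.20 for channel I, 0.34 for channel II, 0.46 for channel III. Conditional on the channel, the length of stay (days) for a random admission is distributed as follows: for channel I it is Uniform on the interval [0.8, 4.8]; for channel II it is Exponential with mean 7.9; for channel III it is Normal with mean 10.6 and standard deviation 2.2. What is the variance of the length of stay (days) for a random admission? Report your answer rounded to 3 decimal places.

32.219

Per component, I: μ=2.8, E[X²]=9.17333; II: μ=7.9, E[X²]=124.82; III: μ=10.6, E[X²]=117.2.
E[X] = 0.2·2.8 + 0.34·7.9 + 0.46·10.6 = 8.122.
E[X²] = 0.2·9.17333 + 0.34·124.82 + 0.46·117.2 = 98.1855.
Var(X) = E[X²] − (E[X])² = 98.1855 − 65.9669 = 32.2186.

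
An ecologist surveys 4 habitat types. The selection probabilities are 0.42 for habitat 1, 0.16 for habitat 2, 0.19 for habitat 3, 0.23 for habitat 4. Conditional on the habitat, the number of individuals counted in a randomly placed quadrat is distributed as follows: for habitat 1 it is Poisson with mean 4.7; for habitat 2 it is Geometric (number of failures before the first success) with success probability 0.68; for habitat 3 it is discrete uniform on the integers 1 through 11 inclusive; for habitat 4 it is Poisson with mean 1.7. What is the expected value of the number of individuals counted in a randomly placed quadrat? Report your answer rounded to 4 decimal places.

Component means — 1: 4.7; 2: 0.470588; 3: 6; 4: 1.7.
E[X] = 0.42·4.7 + 0.16·0.470588 + 0.19·6 + 0.23·1.7 = 3.58029.

3.5803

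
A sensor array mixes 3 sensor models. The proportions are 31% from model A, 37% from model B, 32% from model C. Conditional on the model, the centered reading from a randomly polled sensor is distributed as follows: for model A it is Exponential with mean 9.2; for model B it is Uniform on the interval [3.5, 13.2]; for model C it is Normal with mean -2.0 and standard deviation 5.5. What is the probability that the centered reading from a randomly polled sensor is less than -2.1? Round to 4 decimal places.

Conditional on each model, P(X < -2.1): A: 0; B: 0; C: 0.492747.
By total probability, P(X < -2.1) = 0.31·0 + 0.37·0 + 0.32·0.492747 = 0.157679.

0.1577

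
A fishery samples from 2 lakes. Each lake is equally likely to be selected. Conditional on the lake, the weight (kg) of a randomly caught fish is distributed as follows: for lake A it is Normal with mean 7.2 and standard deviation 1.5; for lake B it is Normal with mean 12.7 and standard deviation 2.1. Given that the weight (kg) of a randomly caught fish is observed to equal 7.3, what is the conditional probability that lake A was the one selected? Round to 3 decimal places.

0.974

Likelihoods f(7.3 | ·): A: 0.265371; B: 0.00696402.
Posterior ∝ prior × likelihood. Numerator for A: 0.5·0.265371 = 0.132686.
Normalizing constant: 0.5·0.265371 + 0.5·0.00696402 = 0.136168.
P(A | observation) = 0.132686 / 0.136168 = 0.974428.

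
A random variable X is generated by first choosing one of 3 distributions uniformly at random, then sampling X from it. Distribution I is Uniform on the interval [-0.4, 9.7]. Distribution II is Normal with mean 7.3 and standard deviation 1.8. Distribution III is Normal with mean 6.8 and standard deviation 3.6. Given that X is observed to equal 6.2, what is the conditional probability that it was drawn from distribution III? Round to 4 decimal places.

0.2787

Likelihoods f(6.2 | ·): I: 0.0990099; II: 0.183883; III: 0.109289.
Posterior ∝ prior × likelihood. Numerator for III: 0.333333·0.109289 = 0.0364296.
Normalizing constant: 0.333333·0.0990099 + 0.333333·0.183883 + 0.333333·0.109289 = 0.130727.
P(III | observation) = 0.0364296 / 0.130727 = 0.278669.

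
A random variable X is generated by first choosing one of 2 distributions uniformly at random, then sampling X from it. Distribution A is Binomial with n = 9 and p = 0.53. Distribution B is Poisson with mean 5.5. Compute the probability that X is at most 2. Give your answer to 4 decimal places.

Conditional on each component, P(X ≤ 2): A: 0.0637089; B: 0.0883764.
By total probability, P(X ≤ 2) = 0.5·0.0637089 + 0.5·0.0883764 = 0.0760427.

0.0760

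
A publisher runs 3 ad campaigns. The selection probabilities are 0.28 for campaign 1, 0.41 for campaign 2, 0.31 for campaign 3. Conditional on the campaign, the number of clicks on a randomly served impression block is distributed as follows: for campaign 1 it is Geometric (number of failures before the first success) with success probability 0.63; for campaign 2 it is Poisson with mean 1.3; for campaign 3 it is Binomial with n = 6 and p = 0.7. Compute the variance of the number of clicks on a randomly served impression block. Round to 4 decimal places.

3.4447

Per component, 1: μ=0.587302, E[X²]=1.27715; 2: μ=1.3, E[X²]=2.99; 3: μ=4.2, E[X²]=18.9.
E[X] = 0.28·0.587302 + 0.41·1.3 + 0.31·4.2 = 1.99944.
E[X²] = 0.28·1.27715 + 0.41·2.99 + 0.31·18.9 = 7.4425.
Var(X) = E[X²] − (E[X])² = 7.4425 − 3.99778 = 3.44472.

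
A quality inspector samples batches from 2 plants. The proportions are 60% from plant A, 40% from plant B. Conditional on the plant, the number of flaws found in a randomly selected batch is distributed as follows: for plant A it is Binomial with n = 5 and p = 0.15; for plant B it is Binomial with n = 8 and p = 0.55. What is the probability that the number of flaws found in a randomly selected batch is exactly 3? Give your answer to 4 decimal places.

Conditional on each plant, P(X = 3): A: 0.0243844; B: 0.171925.
By total probability, P(X = 3) = 0.6·0.0243844 + 0.4·0.171925 = 0.0834006.

0.0834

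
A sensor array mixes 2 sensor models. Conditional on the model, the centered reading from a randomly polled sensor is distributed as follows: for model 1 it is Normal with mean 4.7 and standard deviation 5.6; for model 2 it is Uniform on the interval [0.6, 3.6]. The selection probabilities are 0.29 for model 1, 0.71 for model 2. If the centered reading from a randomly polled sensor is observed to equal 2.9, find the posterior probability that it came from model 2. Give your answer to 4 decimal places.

0.9234

Likelihoods f(2.9 | ·): 1: 0.067653; 2: 0.333333.
Posterior ∝ prior × likelihood. Numerator for 2: 0.71·0.333333 = 0.236667.
Normalizing constant: 0.29·0.067653 + 0.71·0.333333 = 0.256286.
P(2 | observation) = 0.236667 / 0.256286 = 0.923447.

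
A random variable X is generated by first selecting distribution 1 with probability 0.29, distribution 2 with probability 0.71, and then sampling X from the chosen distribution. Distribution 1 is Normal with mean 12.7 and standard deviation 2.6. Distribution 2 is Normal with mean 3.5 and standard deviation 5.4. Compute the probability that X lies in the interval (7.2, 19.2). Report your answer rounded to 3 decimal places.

0.457

Conditional on each component, P(7.2 < X < 19.2): 1: 0.976592; 2: 0.244791.
By total probability, P(7.2 < X < 19.2) = 0.29·0.976592 + 0.71·0.244791 = 0.457013.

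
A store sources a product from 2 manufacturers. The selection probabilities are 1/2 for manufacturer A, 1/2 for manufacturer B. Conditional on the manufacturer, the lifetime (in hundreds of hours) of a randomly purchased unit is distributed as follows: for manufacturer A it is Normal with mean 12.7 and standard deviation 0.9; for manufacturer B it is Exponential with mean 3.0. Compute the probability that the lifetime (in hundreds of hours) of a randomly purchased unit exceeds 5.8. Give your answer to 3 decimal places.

Conditional on each manufacturer, P(X > 5.8): A: 1; B: 0.144665.
By total probability, P(X > 5.8) = 0.5·1 + 0.5·0.144665 = 0.572333.

0.572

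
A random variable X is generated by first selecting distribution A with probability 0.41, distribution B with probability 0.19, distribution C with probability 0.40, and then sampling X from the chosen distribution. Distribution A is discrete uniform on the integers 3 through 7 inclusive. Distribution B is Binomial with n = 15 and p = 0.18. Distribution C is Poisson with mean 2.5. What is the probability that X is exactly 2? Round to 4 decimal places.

0.1516

Conditional on each component, P(X = 2): A: 0; B: 0.257819; C: 0.256516.
By total probability, P(X = 2) = 0.41·0 + 0.19·0.257819 + 0.4·0.256516 = 0.151592.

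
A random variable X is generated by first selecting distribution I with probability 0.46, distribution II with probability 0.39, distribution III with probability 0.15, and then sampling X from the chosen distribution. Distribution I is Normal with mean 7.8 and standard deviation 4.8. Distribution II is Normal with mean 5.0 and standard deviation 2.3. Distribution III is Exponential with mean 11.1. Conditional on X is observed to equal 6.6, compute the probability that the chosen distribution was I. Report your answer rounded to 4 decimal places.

Likelihoods f(6.6 | ·): I: 0.0805559; II: 0.136175; III: 0.0497105.
Posterior ∝ prior × likelihood. Numerator for I: 0.46·0.0805559 = 0.0370557.
Normalizing constant: 0.46·0.0805559 + 0.39·0.136175 + 0.15·0.0497105 = 0.0976206.
P(I | observation) = 0.0370557 / 0.0976206 = 0.379589.

0.3796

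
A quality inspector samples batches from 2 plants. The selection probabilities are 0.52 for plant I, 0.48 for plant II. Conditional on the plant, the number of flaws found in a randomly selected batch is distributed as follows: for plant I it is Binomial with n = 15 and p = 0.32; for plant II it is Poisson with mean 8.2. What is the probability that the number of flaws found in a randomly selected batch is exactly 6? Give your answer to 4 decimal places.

0.1425

Conditional on each plant, P(X = 6): I: 0.167064; II: 0.115967.
By total probability, P(X = 6) = 0.52·0.167064 + 0.48·0.115967 = 0.142538.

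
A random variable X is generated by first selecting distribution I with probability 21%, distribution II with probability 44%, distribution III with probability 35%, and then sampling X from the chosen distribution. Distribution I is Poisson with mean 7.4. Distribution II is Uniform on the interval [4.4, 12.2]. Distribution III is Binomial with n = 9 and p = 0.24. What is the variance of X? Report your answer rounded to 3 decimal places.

Per component, I: μ=7.4, E[X²]=62.16; II: μ=8.3, E[X²]=73.96; III: μ=2.16, E[X²]=6.3072.
E[X] = 0.21·7.4 + 0.44·8.3 + 0.35·2.16 = 5.962.
E[X²] = 0.21·62.16 + 0.44·73.96 + 0.35·6.3072 = 47.8035.
Var(X) = E[X²] − (E[X])² = 47.8035 − 35.5454 = 12.2581.

12.258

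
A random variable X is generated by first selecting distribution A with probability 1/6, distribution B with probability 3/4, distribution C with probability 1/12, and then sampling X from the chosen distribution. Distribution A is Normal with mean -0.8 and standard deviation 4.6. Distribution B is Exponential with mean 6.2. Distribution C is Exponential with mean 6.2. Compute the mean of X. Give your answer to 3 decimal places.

Component means — A: -0.8; B: 6.2; C: 6.2.
E[X] = 0.166667·-0.8 + 0.75·6.2 + 0.0833333·6.2 = 5.03333.

5.033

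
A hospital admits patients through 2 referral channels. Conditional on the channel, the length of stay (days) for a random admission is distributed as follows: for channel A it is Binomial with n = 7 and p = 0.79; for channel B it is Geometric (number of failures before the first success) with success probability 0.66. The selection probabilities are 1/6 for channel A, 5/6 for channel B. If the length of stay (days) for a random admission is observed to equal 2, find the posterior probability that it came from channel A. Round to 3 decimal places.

0.014

Likelihoods P(X=2 | ·): A: 0.00535266; B: 0.076296.
Posterior ∝ prior × likelihood. Numerator for A: 0.166667·0.00535266 = 0.000892111.
Normalizing constant: 0.166667·0.00535266 + 0.833333·0.076296 = 0.0644721.
P(A | observation) = 0.000892111 / 0.0644721 = 0.0138372.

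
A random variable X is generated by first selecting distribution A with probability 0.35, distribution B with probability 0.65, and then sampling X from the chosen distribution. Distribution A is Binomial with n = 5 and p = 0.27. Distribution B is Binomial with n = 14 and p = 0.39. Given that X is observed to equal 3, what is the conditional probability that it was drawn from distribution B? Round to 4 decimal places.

0.6246

Likelihoods P(X=3 | ·): A: 0.104891; B: 0.0939558.
Posterior ∝ prior × likelihood. Numerator for B: 0.65·0.0939558 = 0.0610712.
Normalizing constant: 0.35·0.104891 + 0.65·0.0939558 = 0.097783.
P(B | observation) = 0.0610712 / 0.097783 = 0.624559.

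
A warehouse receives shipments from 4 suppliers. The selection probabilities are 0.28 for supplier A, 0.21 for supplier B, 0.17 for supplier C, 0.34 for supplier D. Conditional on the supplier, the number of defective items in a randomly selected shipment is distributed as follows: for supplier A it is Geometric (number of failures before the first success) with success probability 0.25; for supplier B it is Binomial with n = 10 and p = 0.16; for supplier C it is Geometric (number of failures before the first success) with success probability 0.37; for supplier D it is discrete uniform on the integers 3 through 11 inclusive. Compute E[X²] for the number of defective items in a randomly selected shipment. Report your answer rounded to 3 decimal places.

26.902

For each component E[X²] = Var + (mean)², giving A: 21; B: 3.904; C: 7.5011; D: 55.6667.
Overall E[X²] = 0.28·21 + 0.21·3.904 + 0.17·7.5011 + 0.34·55.6667 = 26.9017.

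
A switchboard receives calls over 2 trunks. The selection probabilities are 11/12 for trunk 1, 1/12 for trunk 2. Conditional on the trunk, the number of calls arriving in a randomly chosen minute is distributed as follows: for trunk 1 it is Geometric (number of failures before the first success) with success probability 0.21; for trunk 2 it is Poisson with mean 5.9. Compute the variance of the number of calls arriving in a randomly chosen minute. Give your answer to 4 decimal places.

Per component, 1: μ=3.7619, E[X²]=32.0658; 2: μ=5.9, E[X²]=40.71.
E[X] = 0.916667·3.7619 + 0.0833333·5.9 = 3.94008.
E[X²] = 0.916667·32.0658 + 0.0833333·40.71 = 32.7861.
Var(X) = E[X²] − (E[X])² = 32.7861 − 15.5242 = 17.2619.

17.2619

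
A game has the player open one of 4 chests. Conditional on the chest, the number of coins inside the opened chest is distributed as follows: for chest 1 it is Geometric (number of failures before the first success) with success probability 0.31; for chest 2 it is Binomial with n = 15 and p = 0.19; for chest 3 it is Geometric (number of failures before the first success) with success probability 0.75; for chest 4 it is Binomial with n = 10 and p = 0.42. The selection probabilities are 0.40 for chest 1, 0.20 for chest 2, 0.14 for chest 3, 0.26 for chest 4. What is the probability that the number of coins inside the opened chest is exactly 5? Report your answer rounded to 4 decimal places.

Conditional on each chest, P(X = 5): 1: 0.048485; 2: 0.0904011; 3: 0.000732422; 4: 0.216166.
By total probability, P(X = 5) = 0.4·0.048485 + 0.2·0.0904011 + 0.14·0.000732422 + 0.26·0.216166 = 0.0937798.

0.0938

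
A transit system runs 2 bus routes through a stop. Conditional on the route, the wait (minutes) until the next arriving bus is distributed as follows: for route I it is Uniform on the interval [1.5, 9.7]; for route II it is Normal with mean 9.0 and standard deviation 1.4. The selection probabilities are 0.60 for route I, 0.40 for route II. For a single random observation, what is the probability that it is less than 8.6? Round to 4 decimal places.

Conditional on each route, P(X < 8.6): I: 0.865854; II: 0.387548.
By total probability, P(X < 8.6) = 0.6·0.865854 + 0.4·0.387548 = 0.674532.

0.6745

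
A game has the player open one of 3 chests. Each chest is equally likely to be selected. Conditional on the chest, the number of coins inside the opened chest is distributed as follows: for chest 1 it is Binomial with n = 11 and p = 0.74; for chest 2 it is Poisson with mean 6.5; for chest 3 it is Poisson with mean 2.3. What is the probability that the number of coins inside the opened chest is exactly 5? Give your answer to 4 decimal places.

Conditional on each chest, P(X = 5): 1: 0.0316695; 2: 0.145369; 3: 0.053775.
By total probability, P(X = 5) = 0.333333·0.0316695 + 0.333333·0.145369 + 0.333333·0.053775 = 0.0769378.

0.0769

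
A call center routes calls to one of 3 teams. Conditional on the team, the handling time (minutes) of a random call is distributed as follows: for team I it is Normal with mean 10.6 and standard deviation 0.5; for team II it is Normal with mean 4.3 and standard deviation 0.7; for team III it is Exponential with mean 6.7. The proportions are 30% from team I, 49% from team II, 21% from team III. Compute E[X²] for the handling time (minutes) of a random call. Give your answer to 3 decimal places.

For each component E[X²] = Var + (mean)², giving I: 112.61; II: 18.98; III: 89.78.
Overall E[X²] = 0.3·112.61 + 0.49·18.98 + 0.21·89.78 = 61.937.

61.937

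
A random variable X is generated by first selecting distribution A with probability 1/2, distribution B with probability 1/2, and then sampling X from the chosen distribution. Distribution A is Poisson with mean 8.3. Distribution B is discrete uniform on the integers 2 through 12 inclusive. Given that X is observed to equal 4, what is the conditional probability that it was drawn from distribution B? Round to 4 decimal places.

0.6491

Likelihoods P(X=4 | ·): A: 0.0491425; B: 0.0909091.
Posterior ∝ prior × likelihood. Numerator for B: 0.5·0.0909091 = 0.0454545.
Normalizing constant: 0.5·0.0491425 + 0.5·0.0909091 = 0.0700258.
P(B | observation) = 0.0454545 / 0.0700258 = 0.649112.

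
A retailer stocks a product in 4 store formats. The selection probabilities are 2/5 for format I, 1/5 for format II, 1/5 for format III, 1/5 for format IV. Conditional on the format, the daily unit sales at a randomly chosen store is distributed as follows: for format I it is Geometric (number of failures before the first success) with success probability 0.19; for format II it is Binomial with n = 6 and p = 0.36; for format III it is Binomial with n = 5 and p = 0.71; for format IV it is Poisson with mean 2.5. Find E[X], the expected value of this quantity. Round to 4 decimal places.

Component means — I: 4.26316; II: 2.16; III: 3.55; IV: 2.5.
E[X] = 0.4·4.26316 + 0.2·2.16 + 0.2·3.55 + 0.2·2.5 = 3.34726.

3.3473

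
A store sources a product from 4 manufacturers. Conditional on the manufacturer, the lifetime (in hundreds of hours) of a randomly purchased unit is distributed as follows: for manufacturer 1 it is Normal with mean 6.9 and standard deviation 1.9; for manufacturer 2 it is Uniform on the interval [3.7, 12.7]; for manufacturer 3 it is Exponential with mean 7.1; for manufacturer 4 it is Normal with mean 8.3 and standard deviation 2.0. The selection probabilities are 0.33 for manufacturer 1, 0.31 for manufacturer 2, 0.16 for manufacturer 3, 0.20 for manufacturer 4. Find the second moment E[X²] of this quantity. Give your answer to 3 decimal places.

70.549

For each component E[X²] = Var + (mean)², giving 1: 51.22; 2: 73.99; 3: 100.82; 4: 72.89.
Overall E[X²] = 0.33·51.22 + 0.31·73.99 + 0.16·100.82 + 0.2·72.89 = 70.5487.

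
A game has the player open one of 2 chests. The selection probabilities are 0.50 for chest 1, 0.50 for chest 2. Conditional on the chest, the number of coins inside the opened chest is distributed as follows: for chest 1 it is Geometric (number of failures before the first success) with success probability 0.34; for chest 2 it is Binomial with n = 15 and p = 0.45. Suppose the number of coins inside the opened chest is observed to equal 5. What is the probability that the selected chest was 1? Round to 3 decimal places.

0.233

Likelihoods P(X=5 | ·): 1: 0.0425793; 2: 0.14036.
Posterior ∝ prior × likelihood. Numerator for 1: 0.5·0.0425793 = 0.0212897.
Normalizing constant: 0.5·0.0425793 + 0.5·0.14036 = 0.0914699.
P(1 | observation) = 0.0212897 / 0.0914699 = 0.23275.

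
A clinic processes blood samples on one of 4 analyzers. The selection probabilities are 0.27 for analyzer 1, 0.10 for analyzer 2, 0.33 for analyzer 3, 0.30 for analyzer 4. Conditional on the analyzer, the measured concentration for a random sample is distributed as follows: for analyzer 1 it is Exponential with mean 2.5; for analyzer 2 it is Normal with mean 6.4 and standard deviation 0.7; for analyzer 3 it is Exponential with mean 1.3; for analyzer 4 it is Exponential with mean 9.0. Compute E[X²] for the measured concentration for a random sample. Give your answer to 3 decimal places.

57.235

For each component E[X²] = Var + (mean)², giving 1: 12.5; 2: 41.45; 3: 3.38; 4: 162.
Overall E[X²] = 0.27·12.5 + 0.1·41.45 + 0.33·3.38 + 0.3·162 = 57.2354.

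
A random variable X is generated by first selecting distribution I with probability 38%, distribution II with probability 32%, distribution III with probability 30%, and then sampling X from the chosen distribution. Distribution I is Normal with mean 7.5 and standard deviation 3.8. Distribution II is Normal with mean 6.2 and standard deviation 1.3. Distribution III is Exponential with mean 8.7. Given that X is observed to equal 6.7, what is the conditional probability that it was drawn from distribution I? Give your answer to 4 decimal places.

Likelihoods f(6.7 | ·): I: 0.102684; II: 0.285; III: 0.0532138.
Posterior ∝ prior × likelihood. Numerator for I: 0.38·0.102684 = 0.0390199.
Normalizing constant: 0.38·0.102684 + 0.32·0.285 + 0.3·0.0532138 = 0.146184.
P(I | observation) = 0.0390199 / 0.146184 = 0.266923.

0.2669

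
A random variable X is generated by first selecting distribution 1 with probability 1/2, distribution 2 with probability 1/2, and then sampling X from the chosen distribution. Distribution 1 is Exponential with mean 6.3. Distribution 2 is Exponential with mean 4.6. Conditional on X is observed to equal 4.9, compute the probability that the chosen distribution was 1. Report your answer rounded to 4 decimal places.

0.4932

Likelihoods f(4.9 | ·): 1: 0.0729247; 2: 0.0749245.
Posterior ∝ prior × likelihood. Numerator for 1: 0.5·0.0729247 = 0.0364624.
Normalizing constant: 0.5·0.0729247 + 0.5·0.0749245 = 0.0739246.
P(1 | observation) = 0.0364624 / 0.0739246 = 0.493237.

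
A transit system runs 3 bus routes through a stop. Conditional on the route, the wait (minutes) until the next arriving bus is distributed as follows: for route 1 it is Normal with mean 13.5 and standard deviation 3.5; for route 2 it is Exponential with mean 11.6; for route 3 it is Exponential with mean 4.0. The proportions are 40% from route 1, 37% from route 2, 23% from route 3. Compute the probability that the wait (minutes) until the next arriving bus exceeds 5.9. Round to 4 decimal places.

Conditional on each route, P(X > 5.9): 1: 0.985051; 2: 0.601324; 3: 0.228779.
By total probability, P(X > 5.9) = 0.4·0.985051 + 0.37·0.601324 + 0.23·0.228779 = 0.669129.

0.6691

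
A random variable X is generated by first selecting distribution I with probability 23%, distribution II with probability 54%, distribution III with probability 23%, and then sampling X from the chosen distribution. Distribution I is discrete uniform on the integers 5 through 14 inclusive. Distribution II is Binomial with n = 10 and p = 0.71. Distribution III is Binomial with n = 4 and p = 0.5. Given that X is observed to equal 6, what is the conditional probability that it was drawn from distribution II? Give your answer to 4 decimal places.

0.8171

Likelihoods P(X=6 | ·): I: 0.1; II: 0.190266; III: 0.
Posterior ∝ prior × likelihood. Numerator for II: 0.54·0.190266 = 0.102744.
Normalizing constant: 0.23·0.1 + 0.54·0.190266 + 0.23·0 = 0.125744.
P(II | observation) = 0.102744 / 0.125744 = 0.817088.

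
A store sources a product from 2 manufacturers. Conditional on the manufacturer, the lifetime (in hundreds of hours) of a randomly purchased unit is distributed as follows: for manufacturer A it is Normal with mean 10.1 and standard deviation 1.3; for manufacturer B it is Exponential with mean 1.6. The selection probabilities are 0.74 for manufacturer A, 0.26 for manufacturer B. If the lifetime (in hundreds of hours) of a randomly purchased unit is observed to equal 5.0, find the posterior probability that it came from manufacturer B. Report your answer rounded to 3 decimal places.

0.986

Likelihoods f(5.0 | ·): A: 0.000139622; B: 0.0274606.
Posterior ∝ prior × likelihood. Numerator for B: 0.26·0.0274606 = 0.00713975.
Normalizing constant: 0.74·0.000139622 + 0.26·0.0274606 = 0.00724307.
P(B | observation) = 0.00713975 / 0.00724307 = 0.985735.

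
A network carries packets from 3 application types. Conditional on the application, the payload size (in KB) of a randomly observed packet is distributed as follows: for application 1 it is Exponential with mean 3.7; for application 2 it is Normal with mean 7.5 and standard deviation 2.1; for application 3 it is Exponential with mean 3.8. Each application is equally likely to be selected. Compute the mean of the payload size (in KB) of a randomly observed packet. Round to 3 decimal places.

Component means — 1: 3.7; 2: 7.5; 3: 3.8.
E[X] = 0.333333·3.7 + 0.333333·7.5 + 0.333333·3.8 = 5.

5.000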